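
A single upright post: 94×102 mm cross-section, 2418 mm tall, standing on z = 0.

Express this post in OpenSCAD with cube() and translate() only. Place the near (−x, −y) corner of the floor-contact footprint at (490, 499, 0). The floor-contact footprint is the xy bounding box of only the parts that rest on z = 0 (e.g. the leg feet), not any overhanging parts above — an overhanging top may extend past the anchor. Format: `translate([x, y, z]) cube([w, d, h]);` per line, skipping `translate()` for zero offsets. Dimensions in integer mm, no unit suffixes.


translate([490, 499, 0]) cube([94, 102, 2418]);


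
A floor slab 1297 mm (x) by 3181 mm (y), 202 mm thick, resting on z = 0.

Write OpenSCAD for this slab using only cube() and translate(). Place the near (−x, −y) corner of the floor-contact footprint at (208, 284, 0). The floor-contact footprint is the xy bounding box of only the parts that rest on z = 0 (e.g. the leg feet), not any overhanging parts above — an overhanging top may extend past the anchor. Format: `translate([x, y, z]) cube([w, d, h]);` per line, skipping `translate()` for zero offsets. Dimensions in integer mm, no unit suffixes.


translate([208, 284, 0]) cube([1297, 3181, 202]);


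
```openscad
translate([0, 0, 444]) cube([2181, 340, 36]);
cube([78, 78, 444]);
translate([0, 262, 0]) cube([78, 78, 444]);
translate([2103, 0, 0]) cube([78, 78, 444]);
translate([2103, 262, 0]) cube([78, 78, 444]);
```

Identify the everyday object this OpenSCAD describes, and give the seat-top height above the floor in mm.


A bench. The seat-top height is 480 mm.

A long slab on four corner posts — a bench. The slab sits at z = 444 with thickness 36, so the top is 444 + 36 = 480 mm.


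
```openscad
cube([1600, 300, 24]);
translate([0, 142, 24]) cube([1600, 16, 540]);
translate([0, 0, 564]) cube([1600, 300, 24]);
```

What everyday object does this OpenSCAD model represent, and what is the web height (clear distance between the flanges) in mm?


An I-beam. The web height is 540 mm.

Two wide flanges with a thin centred web — an I-beam. Overall 588 mm minus two 24 mm flanges gives a web of 588 − 2·24 = 540 mm.


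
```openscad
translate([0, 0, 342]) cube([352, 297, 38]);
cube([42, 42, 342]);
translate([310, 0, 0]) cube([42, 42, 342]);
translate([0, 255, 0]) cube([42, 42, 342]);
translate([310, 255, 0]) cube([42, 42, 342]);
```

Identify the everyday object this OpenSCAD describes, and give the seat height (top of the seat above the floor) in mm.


A stool. The seat height is 380 mm.

A 352×297×38 slab at z = 342 on four corner posts — a stool. The seat top is 342 + 38 = 380 mm.


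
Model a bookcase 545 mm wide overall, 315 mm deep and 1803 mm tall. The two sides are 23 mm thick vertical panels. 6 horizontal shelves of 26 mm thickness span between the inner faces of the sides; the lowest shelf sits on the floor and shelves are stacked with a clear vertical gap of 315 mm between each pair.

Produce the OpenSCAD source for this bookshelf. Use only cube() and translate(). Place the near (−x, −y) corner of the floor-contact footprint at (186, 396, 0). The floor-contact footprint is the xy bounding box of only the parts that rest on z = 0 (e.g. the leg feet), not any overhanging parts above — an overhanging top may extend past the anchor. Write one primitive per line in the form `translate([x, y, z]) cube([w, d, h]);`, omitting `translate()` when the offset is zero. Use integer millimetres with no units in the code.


translate([186, 396, 0]) cube([23, 315, 1803]);
translate([708, 396, 0]) cube([23, 315, 1803]);
translate([209, 396, 0]) cube([499, 315, 26]);
translate([209, 396, 341]) cube([499, 315, 26]);
translate([209, 396, 682]) cube([499, 315, 26]);
translate([209, 396, 1023]) cube([499, 315, 26]);
translate([209, 396, 1364]) cube([499, 315, 26]);
translate([209, 396, 1705]) cube([499, 315, 26]);


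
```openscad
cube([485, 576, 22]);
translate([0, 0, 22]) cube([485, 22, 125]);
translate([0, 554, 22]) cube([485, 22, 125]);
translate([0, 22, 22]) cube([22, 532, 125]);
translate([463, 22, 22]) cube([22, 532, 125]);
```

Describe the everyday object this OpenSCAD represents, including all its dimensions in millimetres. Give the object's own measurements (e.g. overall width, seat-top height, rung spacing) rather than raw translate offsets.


An open-topped rectangular box: outside dimensions 485×576×147 mm, with a uniform wall and base thickness of 22 mm. The base is a full 485×576 slab on the floor; four walls sit on top of the base. The front and back walls (the −y and +y sides) span the full width; the two side walls fit between them.


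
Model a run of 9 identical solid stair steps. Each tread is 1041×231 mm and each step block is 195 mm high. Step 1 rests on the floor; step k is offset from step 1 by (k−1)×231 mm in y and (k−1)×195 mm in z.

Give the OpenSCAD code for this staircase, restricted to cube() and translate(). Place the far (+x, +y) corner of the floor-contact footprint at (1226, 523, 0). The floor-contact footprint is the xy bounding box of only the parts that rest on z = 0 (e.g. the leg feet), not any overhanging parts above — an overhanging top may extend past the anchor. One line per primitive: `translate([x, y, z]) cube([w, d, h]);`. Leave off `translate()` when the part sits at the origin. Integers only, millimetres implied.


translate([185, 292, 0]) cube([1041, 231, 195]);
translate([185, 523, 195]) cube([1041, 231, 195]);
translate([185, 754, 390]) cube([1041, 231, 195]);
translate([185, 985, 585]) cube([1041, 231, 195]);
translate([185, 1216, 780]) cube([1041, 231, 195]);
translate([185, 1447, 975]) cube([1041, 231, 195]);
translate([185, 1678, 1170]) cube([1041, 231, 195]);
translate([185, 1909, 1365]) cube([1041, 231, 195]);
translate([185, 2140, 1560]) cube([1041, 231, 195]);


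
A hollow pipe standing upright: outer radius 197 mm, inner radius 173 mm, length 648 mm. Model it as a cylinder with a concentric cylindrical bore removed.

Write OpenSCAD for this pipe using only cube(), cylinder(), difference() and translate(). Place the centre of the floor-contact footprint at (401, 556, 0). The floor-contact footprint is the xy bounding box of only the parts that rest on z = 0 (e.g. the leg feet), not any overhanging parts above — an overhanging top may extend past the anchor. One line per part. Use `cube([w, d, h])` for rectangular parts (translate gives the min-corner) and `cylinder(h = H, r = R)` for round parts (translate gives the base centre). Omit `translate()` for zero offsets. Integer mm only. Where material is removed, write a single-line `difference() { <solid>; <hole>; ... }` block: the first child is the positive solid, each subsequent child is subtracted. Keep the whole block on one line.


difference() { translate([401, 556, 0]) cylinder(h = 648, r = 197); translate([401, 556, 0]) cylinder(h = 648, r = 173); }


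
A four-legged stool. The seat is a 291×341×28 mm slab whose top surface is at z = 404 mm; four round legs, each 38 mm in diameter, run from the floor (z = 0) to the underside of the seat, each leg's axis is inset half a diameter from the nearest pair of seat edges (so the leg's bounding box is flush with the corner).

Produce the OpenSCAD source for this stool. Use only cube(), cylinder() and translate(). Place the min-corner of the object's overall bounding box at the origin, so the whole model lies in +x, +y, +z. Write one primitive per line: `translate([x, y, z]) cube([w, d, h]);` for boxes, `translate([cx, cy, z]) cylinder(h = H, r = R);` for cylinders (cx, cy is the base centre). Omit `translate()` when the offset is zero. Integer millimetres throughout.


translate([0, 0, 376]) cube([291, 341, 28]);
translate([19, 19, 0]) cylinder(h = 376, r = 19);
translate([272, 19, 0]) cylinder(h = 376, r = 19);
translate([19, 322, 0]) cylinder(h = 376, r = 19);
translate([272, 322, 0]) cylinder(h = 376, r = 19);


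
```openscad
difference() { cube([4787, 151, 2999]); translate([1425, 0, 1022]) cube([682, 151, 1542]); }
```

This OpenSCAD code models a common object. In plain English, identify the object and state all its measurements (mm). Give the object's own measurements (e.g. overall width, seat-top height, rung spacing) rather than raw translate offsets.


A wall 4787 mm long (x), 151 mm thick (y), 2999 mm tall, with a rectangular window opening cut through it. The opening is 682 mm wide and 1542 mm tall; its sill is at z = 1022 mm and its near (−x) edge is 1425 mm from the wall's −x end. The opening passes through the full wall thickness.


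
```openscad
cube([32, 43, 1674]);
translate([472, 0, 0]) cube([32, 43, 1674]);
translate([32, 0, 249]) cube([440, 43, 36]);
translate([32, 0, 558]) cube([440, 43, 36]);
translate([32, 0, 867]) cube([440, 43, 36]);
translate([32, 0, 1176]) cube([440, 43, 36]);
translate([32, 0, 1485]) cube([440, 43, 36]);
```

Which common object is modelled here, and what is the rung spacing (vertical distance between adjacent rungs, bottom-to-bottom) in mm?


A ladder. The rung spacing is 309 mm.

Two tall 32×43 posts with 5 short bars between them — a ladder. Adjacent rungs sit at z = 249 and z = 558, so the spacing is 558 − 249 = 309 mm.


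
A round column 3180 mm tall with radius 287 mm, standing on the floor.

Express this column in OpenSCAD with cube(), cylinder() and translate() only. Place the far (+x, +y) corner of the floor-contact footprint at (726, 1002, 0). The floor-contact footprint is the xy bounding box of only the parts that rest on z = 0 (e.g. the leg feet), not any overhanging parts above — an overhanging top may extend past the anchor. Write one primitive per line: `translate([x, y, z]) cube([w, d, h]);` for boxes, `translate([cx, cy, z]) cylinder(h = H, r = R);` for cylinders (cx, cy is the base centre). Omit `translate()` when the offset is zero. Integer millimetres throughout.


translate([439, 715, 0]) cylinder(h = 3180, r = 287);


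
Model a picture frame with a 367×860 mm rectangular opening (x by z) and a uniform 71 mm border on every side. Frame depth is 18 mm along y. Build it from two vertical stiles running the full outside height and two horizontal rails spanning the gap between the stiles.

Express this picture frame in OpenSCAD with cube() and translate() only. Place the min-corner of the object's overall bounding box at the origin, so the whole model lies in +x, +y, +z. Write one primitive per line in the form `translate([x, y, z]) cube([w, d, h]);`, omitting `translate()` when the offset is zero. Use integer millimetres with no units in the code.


cube([71, 18, 1002]);
translate([438, 0, 0]) cube([71, 18, 1002]);
translate([71, 0, 0]) cube([367, 18, 71]);
translate([71, 0, 931]) cube([367, 18, 71]);


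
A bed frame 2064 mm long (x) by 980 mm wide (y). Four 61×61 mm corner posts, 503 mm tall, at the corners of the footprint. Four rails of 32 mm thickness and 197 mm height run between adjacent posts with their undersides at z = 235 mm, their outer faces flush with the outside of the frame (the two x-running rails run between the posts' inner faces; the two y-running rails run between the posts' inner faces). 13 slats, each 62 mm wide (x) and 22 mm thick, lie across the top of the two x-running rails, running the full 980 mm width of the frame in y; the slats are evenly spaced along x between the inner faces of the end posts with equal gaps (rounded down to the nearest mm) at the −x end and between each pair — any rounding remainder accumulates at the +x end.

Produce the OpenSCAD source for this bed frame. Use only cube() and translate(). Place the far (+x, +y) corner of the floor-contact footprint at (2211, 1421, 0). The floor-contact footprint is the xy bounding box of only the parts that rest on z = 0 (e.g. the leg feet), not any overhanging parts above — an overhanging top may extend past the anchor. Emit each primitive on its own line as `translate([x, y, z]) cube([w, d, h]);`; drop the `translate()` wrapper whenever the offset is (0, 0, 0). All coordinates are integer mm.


translate([147, 441, 0]) cube([61, 61, 503]);
translate([147, 1360, 0]) cube([61, 61, 503]);
translate([2150, 441, 0]) cube([61, 61, 503]);
translate([2150, 1360, 0]) cube([61, 61, 503]);
translate([208, 441, 235]) cube([1942, 32, 197]);
translate([208, 1389, 235]) cube([1942, 32, 197]);
translate([147, 502, 235]) cube([32, 858, 197]);
translate([2179, 502, 235]) cube([32, 858, 197]);
translate([289, 441, 432]) cube([62, 980, 22]);
translate([432, 441, 432]) cube([62, 980, 22]);
translate([575, 441, 432]) cube([62, 980, 22]);
translate([718, 441, 432]) cube([62, 980, 22]);
translate([861, 441, 432]) cube([62, 980, 22]);
translate([1004, 441, 432]) cube([62, 980, 22]);
translate([1147, 441, 432]) cube([62, 980, 22]);
translate([1290, 441, 432]) cube([62, 980, 22]);
translate([1433, 441, 432]) cube([62, 980, 22]);
translate([1576, 441, 432]) cube([62, 980, 22]);
translate([1719, 441, 432]) cube([62, 980, 22]);
translate([1862, 441, 432]) cube([62, 980, 22]);
translate([2005, 441, 432]) cube([62, 980, 22]);


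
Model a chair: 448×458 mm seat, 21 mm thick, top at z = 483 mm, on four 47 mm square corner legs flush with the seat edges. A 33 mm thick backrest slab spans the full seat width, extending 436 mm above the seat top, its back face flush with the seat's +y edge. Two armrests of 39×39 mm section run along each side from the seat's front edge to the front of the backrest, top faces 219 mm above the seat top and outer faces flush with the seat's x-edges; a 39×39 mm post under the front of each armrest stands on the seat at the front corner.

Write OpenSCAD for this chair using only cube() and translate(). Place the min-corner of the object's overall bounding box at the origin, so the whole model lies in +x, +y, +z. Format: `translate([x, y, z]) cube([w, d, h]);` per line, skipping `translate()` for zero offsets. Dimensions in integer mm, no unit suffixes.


translate([0, 0, 462]) cube([448, 458, 21]);
cube([47, 47, 462]);
translate([401, 0, 0]) cube([47, 47, 462]);
translate([0, 411, 0]) cube([47, 47, 462]);
translate([401, 411, 0]) cube([47, 47, 462]);
translate([0, 425, 483]) cube([448, 33, 436]);
translate([0, 0, 663]) cube([39, 425, 39]);
translate([409, 0, 663]) cube([39, 425, 39]);
translate([0, 0, 483]) cube([39, 39, 180]);
translate([409, 0, 483]) cube([39, 39, 180]);


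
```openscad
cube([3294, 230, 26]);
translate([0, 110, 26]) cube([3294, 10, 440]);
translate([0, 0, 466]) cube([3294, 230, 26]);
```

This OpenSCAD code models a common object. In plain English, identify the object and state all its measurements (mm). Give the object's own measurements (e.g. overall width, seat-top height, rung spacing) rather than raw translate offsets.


An I-beam lying along x, 3294 mm long. Overall section height 492 mm. Two flanges 230 mm wide (y) and 26 mm thick, one on the floor and one at the top; a web 10 mm thick runs between them, centred on the flange width.


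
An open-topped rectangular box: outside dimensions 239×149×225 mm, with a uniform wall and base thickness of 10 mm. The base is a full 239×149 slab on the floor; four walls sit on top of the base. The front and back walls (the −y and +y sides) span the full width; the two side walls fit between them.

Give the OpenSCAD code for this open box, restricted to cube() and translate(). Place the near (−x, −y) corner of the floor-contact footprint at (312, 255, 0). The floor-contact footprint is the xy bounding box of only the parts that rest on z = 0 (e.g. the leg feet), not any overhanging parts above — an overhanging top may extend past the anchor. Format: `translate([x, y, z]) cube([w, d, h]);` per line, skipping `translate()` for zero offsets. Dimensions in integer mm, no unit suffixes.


translate([312, 255, 0]) cube([239, 149, 10]);
translate([312, 255, 10]) cube([239, 10, 215]);
translate([312, 394, 10]) cube([239, 10, 215]);
translate([312, 265, 10]) cube([10, 129, 215]);
translate([541, 265, 10]) cube([10, 129, 215]);


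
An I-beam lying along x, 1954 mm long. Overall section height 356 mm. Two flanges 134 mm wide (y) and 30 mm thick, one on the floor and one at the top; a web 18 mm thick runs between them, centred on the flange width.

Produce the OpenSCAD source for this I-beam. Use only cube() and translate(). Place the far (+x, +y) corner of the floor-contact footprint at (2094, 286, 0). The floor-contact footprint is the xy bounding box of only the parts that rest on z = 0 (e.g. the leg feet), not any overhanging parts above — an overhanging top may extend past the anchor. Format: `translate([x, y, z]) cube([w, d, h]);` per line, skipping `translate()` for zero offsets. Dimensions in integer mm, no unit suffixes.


translate([140, 152, 0]) cube([1954, 134, 30]);
translate([140, 210, 30]) cube([1954, 18, 296]);
translate([140, 152, 326]) cube([1954, 134, 30]);


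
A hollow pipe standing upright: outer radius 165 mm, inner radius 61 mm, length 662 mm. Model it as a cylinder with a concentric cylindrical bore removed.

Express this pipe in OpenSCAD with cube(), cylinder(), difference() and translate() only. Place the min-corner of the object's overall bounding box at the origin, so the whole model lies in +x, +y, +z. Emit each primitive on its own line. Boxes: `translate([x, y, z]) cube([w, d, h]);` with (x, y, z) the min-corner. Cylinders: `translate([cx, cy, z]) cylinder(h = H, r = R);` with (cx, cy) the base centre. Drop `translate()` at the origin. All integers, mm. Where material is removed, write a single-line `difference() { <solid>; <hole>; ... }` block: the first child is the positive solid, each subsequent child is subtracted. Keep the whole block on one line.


difference() { translate([165, 165, 0]) cylinder(h = 662, r = 165); translate([165, 165, 0]) cylinder(h = 662, r = 61); }


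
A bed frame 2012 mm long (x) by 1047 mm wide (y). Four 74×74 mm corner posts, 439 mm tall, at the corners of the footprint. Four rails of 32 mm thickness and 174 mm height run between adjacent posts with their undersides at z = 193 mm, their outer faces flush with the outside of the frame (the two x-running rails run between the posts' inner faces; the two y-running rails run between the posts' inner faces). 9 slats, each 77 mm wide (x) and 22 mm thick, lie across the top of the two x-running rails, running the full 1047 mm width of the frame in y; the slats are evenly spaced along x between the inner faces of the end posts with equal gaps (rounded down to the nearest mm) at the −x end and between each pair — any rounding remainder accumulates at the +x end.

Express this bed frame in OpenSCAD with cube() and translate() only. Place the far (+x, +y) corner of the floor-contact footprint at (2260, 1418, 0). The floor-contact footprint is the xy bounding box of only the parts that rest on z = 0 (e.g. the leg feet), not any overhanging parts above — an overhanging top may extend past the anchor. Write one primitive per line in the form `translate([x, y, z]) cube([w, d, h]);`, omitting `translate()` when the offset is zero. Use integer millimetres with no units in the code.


translate([248, 371, 0]) cube([74, 74, 439]);
translate([248, 1344, 0]) cube([74, 74, 439]);
translate([2186, 371, 0]) cube([74, 74, 439]);
translate([2186, 1344, 0]) cube([74, 74, 439]);
translate([322, 371, 193]) cube([1864, 32, 174]);
translate([322, 1386, 193]) cube([1864, 32, 174]);
translate([248, 445, 193]) cube([32, 899, 174]);
translate([2228, 445, 193]) cube([32, 899, 174]);
translate([439, 371, 367]) cube([77, 1047, 22]);
translate([633, 371, 367]) cube([77, 1047, 22]);
translate([827, 371, 367]) cube([77, 1047, 22]);
translate([1021, 371, 367]) cube([77, 1047, 22]);
translate([1215, 371, 367]) cube([77, 1047, 22]);
translate([1409, 371, 367]) cube([77, 1047, 22]);
translate([1603, 371, 367]) cube([77, 1047, 22]);
translate([1797, 371, 367]) cube([77, 1047, 22]);
translate([1991, 371, 367]) cube([77, 1047, 22]);


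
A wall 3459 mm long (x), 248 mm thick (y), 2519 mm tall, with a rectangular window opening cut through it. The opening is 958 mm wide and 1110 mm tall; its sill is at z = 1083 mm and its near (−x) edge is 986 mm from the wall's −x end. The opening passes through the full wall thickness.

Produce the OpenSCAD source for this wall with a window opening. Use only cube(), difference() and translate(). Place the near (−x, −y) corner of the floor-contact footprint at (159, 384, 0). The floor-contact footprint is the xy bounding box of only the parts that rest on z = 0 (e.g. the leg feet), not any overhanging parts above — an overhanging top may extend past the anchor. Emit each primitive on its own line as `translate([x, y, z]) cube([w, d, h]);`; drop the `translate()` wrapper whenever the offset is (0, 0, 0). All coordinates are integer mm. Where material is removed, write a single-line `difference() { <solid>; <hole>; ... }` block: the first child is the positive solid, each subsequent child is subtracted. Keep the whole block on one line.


difference() { translate([159, 384, 0]) cube([3459, 248, 2519]); translate([1145, 384, 1083]) cube([958, 248, 1110]); }


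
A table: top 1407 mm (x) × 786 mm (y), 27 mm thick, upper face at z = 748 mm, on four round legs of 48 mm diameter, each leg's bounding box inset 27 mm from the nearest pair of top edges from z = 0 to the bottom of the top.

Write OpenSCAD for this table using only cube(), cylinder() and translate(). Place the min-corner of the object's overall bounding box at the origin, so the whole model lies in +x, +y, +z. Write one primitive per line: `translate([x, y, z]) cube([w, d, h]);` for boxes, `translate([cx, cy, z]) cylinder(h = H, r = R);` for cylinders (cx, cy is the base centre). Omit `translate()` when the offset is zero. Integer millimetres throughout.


translate([0, 0, 721]) cube([1407, 786, 27]);
translate([51, 51, 0]) cylinder(h = 721, r = 24);
translate([1356, 51, 0]) cylinder(h = 721, r = 24);
translate([51, 735, 0]) cylinder(h = 721, r = 24);
translate([1356, 735, 0]) cylinder(h = 721, r = 24);


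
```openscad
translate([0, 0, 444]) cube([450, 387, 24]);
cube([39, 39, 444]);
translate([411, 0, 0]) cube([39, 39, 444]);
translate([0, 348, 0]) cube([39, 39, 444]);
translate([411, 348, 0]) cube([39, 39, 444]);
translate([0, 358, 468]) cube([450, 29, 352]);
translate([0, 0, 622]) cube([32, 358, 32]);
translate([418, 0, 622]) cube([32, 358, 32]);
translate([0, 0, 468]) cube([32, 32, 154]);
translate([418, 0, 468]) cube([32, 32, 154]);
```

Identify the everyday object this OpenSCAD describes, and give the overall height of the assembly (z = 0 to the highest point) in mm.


A chair. The overall height is 820 mm.

A slab on four corner posts with a tall panel at the back — a chair. The seat slab sits at z = 444 with thickness 24, and the 352 mm backrest starts at the seat top, so the overall height is 444 + 24 + 352 = 820 mm.


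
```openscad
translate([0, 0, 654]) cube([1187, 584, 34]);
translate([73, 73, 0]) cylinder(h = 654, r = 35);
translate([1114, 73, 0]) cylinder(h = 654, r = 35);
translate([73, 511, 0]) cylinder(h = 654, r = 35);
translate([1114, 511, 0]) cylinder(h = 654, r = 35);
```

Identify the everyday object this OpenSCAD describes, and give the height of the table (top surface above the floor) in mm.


A table. The table height is 688 mm.

A 1187×584×34 slab sits at z = 654 on four Ø70 mm round legs — a table. The top surface is at 654 + 34 = 688 mm.


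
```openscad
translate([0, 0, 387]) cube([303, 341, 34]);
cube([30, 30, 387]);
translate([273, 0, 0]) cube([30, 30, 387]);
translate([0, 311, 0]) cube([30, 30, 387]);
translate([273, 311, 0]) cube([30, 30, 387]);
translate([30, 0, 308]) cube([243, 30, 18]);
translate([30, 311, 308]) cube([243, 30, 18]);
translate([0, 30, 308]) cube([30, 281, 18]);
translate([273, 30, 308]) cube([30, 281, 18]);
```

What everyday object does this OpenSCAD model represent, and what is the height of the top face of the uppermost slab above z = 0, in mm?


A stool. The seat height is 421 mm.

A 303×341×34 slab at z = 387 on four corner posts — a stool. The seat top is 387 + 34 = 421 mm.


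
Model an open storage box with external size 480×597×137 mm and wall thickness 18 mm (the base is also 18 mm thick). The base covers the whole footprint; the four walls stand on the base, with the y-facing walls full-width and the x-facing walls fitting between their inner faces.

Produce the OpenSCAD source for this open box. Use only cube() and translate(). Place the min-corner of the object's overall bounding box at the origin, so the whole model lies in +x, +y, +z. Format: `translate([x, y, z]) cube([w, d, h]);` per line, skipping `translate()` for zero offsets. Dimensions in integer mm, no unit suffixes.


cube([480, 597, 18]);
translate([0, 0, 18]) cube([480, 18, 119]);
translate([0, 579, 18]) cube([480, 18, 119]);
translate([0, 18, 18]) cube([18, 561, 119]);
translate([462, 18, 18]) cube([18, 561, 119]);


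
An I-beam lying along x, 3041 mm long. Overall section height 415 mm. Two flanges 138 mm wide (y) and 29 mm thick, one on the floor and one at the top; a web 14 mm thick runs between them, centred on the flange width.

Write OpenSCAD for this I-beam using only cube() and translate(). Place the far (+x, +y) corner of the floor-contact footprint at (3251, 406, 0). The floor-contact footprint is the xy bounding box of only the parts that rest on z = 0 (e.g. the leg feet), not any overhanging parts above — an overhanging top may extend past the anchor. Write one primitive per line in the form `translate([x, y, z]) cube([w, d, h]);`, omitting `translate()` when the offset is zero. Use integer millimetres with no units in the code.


translate([210, 268, 0]) cube([3041, 138, 29]);
translate([210, 330, 29]) cube([3041, 14, 357]);
translate([210, 268, 386]) cube([3041, 138, 29]);


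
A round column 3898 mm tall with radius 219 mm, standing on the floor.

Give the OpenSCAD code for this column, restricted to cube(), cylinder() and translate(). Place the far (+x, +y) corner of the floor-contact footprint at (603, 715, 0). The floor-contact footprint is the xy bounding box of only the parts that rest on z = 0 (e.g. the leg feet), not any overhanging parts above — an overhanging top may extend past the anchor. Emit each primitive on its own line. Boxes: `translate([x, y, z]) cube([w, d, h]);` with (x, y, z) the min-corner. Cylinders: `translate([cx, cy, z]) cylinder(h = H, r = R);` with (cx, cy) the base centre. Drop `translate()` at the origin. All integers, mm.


translate([384, 496, 0]) cylinder(h = 3898, r = 219);


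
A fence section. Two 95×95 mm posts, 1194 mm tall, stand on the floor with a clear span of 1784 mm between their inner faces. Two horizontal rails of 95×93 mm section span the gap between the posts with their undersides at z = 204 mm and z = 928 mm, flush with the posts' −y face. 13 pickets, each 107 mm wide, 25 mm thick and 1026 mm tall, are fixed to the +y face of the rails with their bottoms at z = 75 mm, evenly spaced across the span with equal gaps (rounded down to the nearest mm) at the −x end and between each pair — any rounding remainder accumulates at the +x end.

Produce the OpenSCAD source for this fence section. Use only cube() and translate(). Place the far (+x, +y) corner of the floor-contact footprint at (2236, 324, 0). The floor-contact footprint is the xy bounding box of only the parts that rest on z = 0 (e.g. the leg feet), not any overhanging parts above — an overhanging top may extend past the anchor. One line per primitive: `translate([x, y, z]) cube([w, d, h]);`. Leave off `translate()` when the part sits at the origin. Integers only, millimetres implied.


translate([262, 229, 0]) cube([95, 95, 1194]);
translate([2141, 229, 0]) cube([95, 95, 1194]);
translate([357, 229, 204]) cube([1784, 95, 93]);
translate([357, 229, 928]) cube([1784, 95, 93]);
translate([385, 324, 75]) cube([107, 25, 1026]);
translate([520, 324, 75]) cube([107, 25, 1026]);
translate([655, 324, 75]) cube([107, 25, 1026]);
translate([790, 324, 75]) cube([107, 25, 1026]);
translate([925, 324, 75]) cube([107, 25, 1026]);
translate([1060, 324, 75]) cube([107, 25, 1026]);
translate([1195, 324, 75]) cube([107, 25, 1026]);
translate([1330, 324, 75]) cube([107, 25, 1026]);
translate([1465, 324, 75]) cube([107, 25, 1026]);
translate([1600, 324, 75]) cube([107, 25, 1026]);
translate([1735, 324, 75]) cube([107, 25, 1026]);
translate([1870, 324, 75]) cube([107, 25, 1026]);
translate([2005, 324, 75]) cube([107, 25, 1026]);


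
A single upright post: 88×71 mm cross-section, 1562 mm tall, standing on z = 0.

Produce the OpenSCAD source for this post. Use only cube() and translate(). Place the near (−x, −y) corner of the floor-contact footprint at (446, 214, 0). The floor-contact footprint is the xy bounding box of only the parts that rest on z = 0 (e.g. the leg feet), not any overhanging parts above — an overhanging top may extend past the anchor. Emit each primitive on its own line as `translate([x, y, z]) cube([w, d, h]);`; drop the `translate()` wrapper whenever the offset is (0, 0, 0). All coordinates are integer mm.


translate([446, 214, 0]) cube([88, 71, 1562]);


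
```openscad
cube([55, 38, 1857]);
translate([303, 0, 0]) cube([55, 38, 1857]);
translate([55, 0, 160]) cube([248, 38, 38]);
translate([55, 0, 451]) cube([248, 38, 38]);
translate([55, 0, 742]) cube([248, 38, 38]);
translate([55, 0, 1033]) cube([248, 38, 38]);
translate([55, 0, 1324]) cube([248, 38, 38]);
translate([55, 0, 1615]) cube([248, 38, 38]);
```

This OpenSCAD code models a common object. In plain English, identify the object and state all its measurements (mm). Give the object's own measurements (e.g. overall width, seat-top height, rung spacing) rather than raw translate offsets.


A straight ladder. Two 55×38 mm vertical rails, 1857 mm tall, stand 358 mm apart (outside-to-outside) with their front faces coplanar on the −y side. 6 rungs, each 38 mm deep and 38 mm tall, span between the inner faces of the rails, front faces flush with the rails. The lowest rung's underside is at z = 160 mm and rungs are spaced 291 mm apart (underside to underside).


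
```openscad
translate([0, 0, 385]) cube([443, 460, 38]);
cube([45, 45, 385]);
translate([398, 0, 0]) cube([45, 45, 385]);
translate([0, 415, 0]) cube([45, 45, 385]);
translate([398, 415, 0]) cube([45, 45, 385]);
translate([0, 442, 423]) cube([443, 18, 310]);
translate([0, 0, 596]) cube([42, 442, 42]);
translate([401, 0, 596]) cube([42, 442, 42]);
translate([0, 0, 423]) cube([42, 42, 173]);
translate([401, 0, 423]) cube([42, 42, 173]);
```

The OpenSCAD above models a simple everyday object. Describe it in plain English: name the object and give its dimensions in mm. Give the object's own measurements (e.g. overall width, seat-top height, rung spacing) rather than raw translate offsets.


A chair. The seat is a 443×460×38 mm slab with its top at z = 423 mm, on four 45×45 mm corner legs (flush with the seat edges, standing on z = 0). A flat backrest 18 mm thick, 310 mm tall, spans the full seat width and rises from the seat top along its +y edge, rear face flush with the rear of the seat. Two armrests of 42×42 mm section run along each side from the seat's front edge to the front of the backrest, top faces 215 mm above the seat top and outer faces flush with the seat's x-edges; a 42×42 mm post under the front of each armrest stands on the seat at the front corner.


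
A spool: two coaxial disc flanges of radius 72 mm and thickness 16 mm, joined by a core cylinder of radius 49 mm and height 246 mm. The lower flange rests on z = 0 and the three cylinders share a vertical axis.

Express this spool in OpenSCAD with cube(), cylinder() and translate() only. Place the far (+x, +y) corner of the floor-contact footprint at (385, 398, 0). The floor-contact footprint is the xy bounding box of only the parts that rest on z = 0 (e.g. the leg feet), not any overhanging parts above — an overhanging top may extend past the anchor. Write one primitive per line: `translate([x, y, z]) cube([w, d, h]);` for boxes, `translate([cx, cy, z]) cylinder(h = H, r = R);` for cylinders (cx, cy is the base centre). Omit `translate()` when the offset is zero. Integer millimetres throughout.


translate([313, 326, 0]) cylinder(h = 16, r = 72);
translate([313, 326, 16]) cylinder(h = 246, r = 49);
translate([313, 326, 262]) cylinder(h = 16, r = 72);


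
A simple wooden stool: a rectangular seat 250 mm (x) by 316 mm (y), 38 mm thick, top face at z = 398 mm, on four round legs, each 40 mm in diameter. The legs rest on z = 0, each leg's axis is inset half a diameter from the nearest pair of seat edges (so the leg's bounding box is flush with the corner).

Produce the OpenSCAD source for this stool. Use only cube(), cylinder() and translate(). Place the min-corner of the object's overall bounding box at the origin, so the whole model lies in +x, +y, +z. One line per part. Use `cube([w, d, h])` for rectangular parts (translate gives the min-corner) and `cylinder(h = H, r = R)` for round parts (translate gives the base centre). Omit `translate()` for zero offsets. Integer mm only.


// leg_h = 398 - 38 = 360
translate([0, 0, 360]) cube([250, 316, 38]);
translate([20, 20, 0]) cylinder(h = 360, r = 20);
translate([230, 20, 0]) cylinder(h = 360, r = 20);
translate([20, 296, 0]) cylinder(h = 360, r = 20);
translate([230, 296, 0]) cylinder(h = 360, r = 20);


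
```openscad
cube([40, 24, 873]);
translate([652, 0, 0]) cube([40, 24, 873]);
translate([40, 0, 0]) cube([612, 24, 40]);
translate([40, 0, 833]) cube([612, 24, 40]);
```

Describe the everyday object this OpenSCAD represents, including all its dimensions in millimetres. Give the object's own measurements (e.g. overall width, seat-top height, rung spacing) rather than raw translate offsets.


A rectangular picture frame lying in the x–z plane (depth along y). The opening is 612 mm wide (x) by 793 mm tall (z), surrounded by a border 40 mm wide on all four sides. The frame is 24 mm deep and is made of two full-height vertical stiles with two horizontal rails fitted between them.


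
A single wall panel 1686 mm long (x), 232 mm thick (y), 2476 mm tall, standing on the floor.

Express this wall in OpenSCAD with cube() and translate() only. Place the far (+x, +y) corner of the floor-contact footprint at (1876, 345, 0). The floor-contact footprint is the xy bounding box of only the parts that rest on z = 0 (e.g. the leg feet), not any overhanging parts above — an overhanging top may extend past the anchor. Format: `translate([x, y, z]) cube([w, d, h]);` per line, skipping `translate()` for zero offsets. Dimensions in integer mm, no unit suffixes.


translate([190, 113, 0]) cube([1686, 232, 2476]);


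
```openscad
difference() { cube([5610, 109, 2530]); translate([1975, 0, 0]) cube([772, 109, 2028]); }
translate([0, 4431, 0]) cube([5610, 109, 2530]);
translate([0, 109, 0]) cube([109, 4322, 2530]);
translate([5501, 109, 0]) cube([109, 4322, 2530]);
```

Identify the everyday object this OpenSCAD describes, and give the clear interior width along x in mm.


A single room. The interior width is 5392 mm.

Four walls enclosing a rectangle with a door in the front wall — a room. Outside width 5610 minus two 109 mm walls gives 5392 mm.


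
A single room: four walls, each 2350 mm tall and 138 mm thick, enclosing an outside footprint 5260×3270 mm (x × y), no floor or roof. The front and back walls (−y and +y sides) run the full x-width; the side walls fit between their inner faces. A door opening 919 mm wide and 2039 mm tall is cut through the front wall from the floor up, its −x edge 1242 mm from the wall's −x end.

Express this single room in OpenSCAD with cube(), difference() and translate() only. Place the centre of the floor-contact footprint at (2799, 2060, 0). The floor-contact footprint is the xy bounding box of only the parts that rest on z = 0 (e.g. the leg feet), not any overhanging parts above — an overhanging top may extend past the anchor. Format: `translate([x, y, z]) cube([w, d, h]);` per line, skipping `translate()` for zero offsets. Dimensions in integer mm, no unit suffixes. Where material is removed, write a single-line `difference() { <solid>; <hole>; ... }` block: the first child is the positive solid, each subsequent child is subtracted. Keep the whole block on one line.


difference() { translate([169, 425, 0]) cube([5260, 138, 2350]); translate([1411, 425, 0]) cube([919, 138, 2039]); }
translate([169, 3557, 0]) cube([5260, 138, 2350]);
translate([169, 563, 0]) cube([138, 2994, 2350]);
translate([5291, 563, 0]) cube([138, 2994, 2350]);


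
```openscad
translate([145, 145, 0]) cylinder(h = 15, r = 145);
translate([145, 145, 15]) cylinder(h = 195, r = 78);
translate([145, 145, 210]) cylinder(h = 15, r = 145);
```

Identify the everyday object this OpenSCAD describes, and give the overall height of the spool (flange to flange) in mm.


A spool. The overall height is 225 mm.

Three coaxial cylinders, large–small–large — a spool. Two 15 mm flanges and a 195 mm core give 15 + 195 + 15 = 225 mm.


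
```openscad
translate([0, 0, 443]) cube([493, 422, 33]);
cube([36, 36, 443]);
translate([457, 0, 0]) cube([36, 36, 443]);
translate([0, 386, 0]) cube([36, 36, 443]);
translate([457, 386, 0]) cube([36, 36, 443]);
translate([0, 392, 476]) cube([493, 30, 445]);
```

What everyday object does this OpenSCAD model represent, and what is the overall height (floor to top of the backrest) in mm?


A chair. The overall height is 921 mm.

A slab on four corner posts with a tall panel at the back — a chair. The seat slab sits at z = 443 with thickness 33, and the 445 mm backrest starts at the seat top, so the overall height is 443 + 33 + 445 = 921 mm.


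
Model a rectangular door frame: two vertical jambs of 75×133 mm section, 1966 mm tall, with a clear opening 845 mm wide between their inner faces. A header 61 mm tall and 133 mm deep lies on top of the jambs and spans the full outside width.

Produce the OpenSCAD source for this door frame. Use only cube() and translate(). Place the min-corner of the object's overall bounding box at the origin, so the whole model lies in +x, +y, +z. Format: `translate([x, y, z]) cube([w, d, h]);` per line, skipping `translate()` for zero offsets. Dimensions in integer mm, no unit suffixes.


cube([75, 133, 1966]);
translate([920, 0, 0]) cube([75, 133, 1966]);
translate([0, 0, 1966]) cube([995, 133, 61]);


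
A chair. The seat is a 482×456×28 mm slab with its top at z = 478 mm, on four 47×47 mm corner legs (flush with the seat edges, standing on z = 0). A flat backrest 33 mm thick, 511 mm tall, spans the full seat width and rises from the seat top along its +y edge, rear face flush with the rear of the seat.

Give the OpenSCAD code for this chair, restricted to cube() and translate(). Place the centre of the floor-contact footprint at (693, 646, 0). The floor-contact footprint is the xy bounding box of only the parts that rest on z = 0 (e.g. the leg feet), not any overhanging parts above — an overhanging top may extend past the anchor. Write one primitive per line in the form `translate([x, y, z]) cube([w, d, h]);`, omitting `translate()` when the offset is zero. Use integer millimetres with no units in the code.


translate([452, 418, 450]) cube([482, 456, 28]);
translate([452, 418, 0]) cube([47, 47, 450]);
translate([887, 418, 0]) cube([47, 47, 450]);
translate([452, 827, 0]) cube([47, 47, 450]);
translate([887, 827, 0]) cube([47, 47, 450]);
translate([452, 841, 478]) cube([482, 33, 511]);


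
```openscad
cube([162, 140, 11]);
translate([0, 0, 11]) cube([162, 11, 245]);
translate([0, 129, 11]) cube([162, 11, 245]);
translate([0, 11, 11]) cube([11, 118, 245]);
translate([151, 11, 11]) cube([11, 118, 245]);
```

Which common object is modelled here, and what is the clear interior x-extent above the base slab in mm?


An open box. The internal width is 140 mm.

A 162×140 base slab with four walls standing on it — an open box. The base is 162 mm wide and the walls are 11 mm thick, so the internal width is 162 − 2 × 11 = 140 mm.


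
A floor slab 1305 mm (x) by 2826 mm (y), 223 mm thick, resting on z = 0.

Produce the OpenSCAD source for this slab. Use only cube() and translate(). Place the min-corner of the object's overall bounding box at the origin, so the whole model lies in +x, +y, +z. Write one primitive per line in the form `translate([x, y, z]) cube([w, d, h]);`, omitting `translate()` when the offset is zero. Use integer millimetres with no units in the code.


cube([1305, 2826, 223]);
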